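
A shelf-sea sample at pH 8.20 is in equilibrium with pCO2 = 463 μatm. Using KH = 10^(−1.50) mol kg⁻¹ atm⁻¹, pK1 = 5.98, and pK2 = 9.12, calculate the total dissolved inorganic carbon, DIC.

[CO2*] = KH · pCO2 = 10^(−1.50) × 463×10^-6 = 1.464×10^-5 mol/kg
α₀ = 1/(1 + K1/[H⁺] + K1K2/[H⁺]²) = 1/(1 + 10^+2.22 + 10^+1.30) = 0.005350
DIC = [CO2*]/α₀ = 1.464×10^-5 / 0.005350 = 2.74 mmol/kg

DIC = 2.74 mmol/kg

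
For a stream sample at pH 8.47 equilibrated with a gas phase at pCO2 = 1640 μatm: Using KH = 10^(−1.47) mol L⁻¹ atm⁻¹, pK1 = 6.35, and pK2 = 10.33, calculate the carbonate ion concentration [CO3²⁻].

[CO3²⁻] = 0.101 mmol/L

[CO2*] = KH · pCO2 = 10^(−1.47) × 1640×10^-6 = 5.557×10^-5 mol/L
α₀ = 1/(1 + K1/[H⁺] + K1K2/[H⁺]²) = 1/(1 + 10^+2.12 + 10^+0.26) = 0.007427
DIC = [CO2*]/α₀ = 5.557×10^-5 / 0.007427 = 7.482 mmol/L
[CO3²⁻] = α₂·DIC; α₂ = 0.01351, so [CO3²⁻] = 0.01351 × 7.482 = 0.101 mmol/L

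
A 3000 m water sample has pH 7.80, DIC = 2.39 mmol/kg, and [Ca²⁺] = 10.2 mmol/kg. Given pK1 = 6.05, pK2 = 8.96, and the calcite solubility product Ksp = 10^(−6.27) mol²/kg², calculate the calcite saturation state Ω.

α₂ = 1 / (1 + [H⁺]/K2 + [H⁺]²/(K1K2)) = 1 / (1 + 10^+1.16 + 10^-0.59)
   = 1 / (1 + 14.454 + 0.25704) = 1/15.711 = 0.06365
[CO3²⁻] = α₂ × DIC = 0.06365 × 2.39 = 0.1521 mmol/kg
Ksp = 10^(−6.27) = 5.370×10^-7
Ω = [Ca²⁺][CO3²⁻]/Ksp = (10.2×10^-3)(1.521×10^-4) / 5.370×10^-7 = 2.89

Ω = 2.89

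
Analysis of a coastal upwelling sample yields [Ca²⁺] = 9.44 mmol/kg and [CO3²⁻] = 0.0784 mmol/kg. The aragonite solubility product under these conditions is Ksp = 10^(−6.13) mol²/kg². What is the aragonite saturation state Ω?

Ksp = 10^(−6.13) = 7.413×10^-7
Ω = [Ca²⁺][CO3²⁻]/Ksp = (9.44×10^-3)(0.0784×10^-3) / 7.413×10^-7 = 0.998

Ω = 0.998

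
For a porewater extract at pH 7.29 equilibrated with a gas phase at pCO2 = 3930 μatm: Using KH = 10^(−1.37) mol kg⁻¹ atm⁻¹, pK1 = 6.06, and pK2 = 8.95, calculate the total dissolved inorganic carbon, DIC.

DIC = 3.08 mmol/kg

[CO2*] = KH · pCO2 = 10^(−1.37) × 3930×10^-6 = 1.676×10^-4 mol/kg
α₀ = 1/(1 + K1/[H⁺] + K1K2/[H⁺]²) = 1/(1 + 10^+1.23 + 10^-0.43) = 0.05448
DIC = [CO2*]/α₀ = 1.676×10^-4 / 0.05448 = 3.08 mmol/kg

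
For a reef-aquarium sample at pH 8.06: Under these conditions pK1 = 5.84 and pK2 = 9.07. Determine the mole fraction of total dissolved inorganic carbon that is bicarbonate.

α₁ = 0.906

α₁ = 1 / (1 + [H⁺]/K1 + K2/[H⁺]) = 1 / (1 + 10^-2.22 + 10^-1.01)
   = 1 / (1 + 0.0060256 + 0.097724) = 1/1.1037 = 0.9060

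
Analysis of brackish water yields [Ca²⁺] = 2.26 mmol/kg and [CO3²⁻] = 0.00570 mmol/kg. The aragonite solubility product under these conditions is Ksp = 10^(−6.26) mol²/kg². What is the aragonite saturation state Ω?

Ksp = 10^(−6.26) = 5.495×10^-7
Ω = [Ca²⁺][CO3²⁻]/Ksp = (2.26×10^-3)(0.00570×10^-3) / 5.495×10^-7 = 0.0234

Ω = 0.0234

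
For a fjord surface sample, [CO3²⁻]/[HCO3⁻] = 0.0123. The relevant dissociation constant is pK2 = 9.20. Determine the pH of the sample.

pH = 7.29

From K2 = [H⁺][CO3²⁻]/[HCO3⁻]:  pH = pK2 + log₁₀([CO3²⁻]/[HCO3⁻])
log₁₀(0.0123) = -1.910
pH = 9.20 + (-1.910) = 7.29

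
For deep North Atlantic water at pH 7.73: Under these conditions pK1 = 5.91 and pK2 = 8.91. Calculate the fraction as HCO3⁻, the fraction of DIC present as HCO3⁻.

α₁ = 0.925

α₁ = 1 / (1 + [H⁺]/K1 + K2/[H⁺]) = 1 / (1 + 10^-1.82 + 10^-1.18)
   = 1 / (1 + 0.015136 + 0.066069) = 1/1.0812 = 0.9249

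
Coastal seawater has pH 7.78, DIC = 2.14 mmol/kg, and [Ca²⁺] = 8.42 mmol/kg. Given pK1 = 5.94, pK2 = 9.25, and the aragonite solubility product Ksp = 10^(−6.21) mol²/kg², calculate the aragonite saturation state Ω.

Ω = 0.945

α₂ = 1 / (1 + [H⁺]/K2 + [H⁺]²/(K1K2)) = 1 / (1 + 10^+1.47 + 10^-0.37)
   = 1 / (1 + 29.512 + 0.42658) = 1/30.939 = 0.03232
[CO3²⁻] = α₂ × DIC = 0.03232 × 2.14 = 0.06917 mmol/kg
Ksp = 10^(−6.21) = 6.166×10^-7
Ω = [Ca²⁺][CO3²⁻]/Ksp = (8.42×10^-3)(6.917×10^-5) / 6.166×10^-7 = 0.945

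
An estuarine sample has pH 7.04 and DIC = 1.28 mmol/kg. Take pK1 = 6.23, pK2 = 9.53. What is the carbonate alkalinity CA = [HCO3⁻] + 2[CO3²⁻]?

CA = [HCO3⁻] + 2[CO3²⁻] = (α₁ + 2α₂)·DIC
At pH 7.04: [H⁺]/K1 = 10^-0.81 = 0.15488, K2/[H⁺] = 10^-2.49 = 0.0032359
α₁ = 1/(1 + 0.15488 + 0.0032359) = 1/1.1581 = 0.8635; α₂ = α₁·K2/[H⁺] = 0.002794
α₁ + 2α₂ = 0.8691
CA = 0.8691 × 1.28 = 1.11 mmol/kg

CA = 1.11 mmol/kg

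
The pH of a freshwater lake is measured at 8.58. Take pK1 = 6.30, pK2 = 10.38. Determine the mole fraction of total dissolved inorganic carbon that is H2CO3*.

α₀ = 0.00514

α₀ = 1 / (1 + K1/[H⁺] + K1K2/[H⁺]²) = 1 / (1 + 10^+2.28 + 10^+0.48)
   = 1 / (1 + 190.55 + 3.0200) = 1/194.57 = 0.005140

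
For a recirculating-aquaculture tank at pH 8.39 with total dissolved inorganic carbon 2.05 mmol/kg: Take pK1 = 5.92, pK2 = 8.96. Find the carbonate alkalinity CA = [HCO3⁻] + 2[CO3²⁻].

CA = [HCO3⁻] + 2[CO3²⁻] = (α₁ + 2α₂)·DIC
At pH 8.39: [H⁺]/K1 = 10^-2.47 = 0.0033884, K2/[H⁺] = 10^-0.57 = 0.26915
α₁ = 1/(1 + 0.0033884 + 0.26915) = 1/1.2725 = 0.7858; α₂ = α₁·K2/[H⁺] = 0.2115
α₁ + 2α₂ = 1.2088
CA = 1.2088 × 2.05 = 2.48 mmol/kg

CA = 2.48 mmol/kg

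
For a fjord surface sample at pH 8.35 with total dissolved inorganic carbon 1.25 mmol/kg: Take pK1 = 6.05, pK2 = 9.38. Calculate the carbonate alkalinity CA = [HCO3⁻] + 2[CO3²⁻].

CA = 1.35 mmol/kg

CA = [HCO3⁻] + 2[CO3²⁻] = (α₁ + 2α₂)·DIC
At pH 8.35: [H⁺]/K1 = 10^-2.30 = 0.0050119, K2/[H⁺] = 10^-1.03 = 0.093325
α₁ = 1/(1 + 0.0050119 + 0.093325) = 1/1.0983 = 0.9105; α₂ = α₁·K2/[H⁺] = 0.08497
α₁ + 2α₂ = 1.0804
CA = 1.0804 × 1.25 = 1.35 mmol/kg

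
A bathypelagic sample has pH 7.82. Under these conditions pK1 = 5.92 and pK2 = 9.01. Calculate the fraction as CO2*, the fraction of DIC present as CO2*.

α₀ = 0.0117

α₀ = 1 / (1 + K1/[H⁺] + K1K2/[H⁺]²) = 1 / (1 + 10^+1.90 + 10^+0.71)
   = 1 / (1 + 79.433 + 5.1286) = 1/85.561 = 0.01169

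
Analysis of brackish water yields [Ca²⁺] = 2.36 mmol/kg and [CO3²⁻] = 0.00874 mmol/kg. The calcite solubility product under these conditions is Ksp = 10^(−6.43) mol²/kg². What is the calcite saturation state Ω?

Ω = 0.0555

Ksp = 10^(−6.43) = 3.715×10^-7
Ω = [Ca²⁺][CO3²⁻]/Ksp = (2.36×10^-3)(0.00874×10^-3) / 3.715×10^-7 = 0.0555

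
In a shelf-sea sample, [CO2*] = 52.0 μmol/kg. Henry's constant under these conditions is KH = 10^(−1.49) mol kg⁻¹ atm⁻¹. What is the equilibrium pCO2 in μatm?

pCO2 = 1610 μatm

KH = 10^(−1.49) = 3.236×10^-2 mol kg⁻¹ atm⁻¹
pCO2 = [CO2*]/KH = 52.0×10^-6 / 3.236×10^-2 = 1.61×10^-3 atm = 1610 μatm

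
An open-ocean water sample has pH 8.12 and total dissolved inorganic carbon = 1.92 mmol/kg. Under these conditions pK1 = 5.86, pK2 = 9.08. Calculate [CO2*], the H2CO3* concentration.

[CO2*] = 9.46 μmol/kg

α₀ = 1 / (1 + K1/[H⁺] + K1K2/[H⁺]²) = 1 / (1 + 10^+2.26 + 10^+1.30)
   = 1 / (1 + 181.97 + 19.953) = 1/202.92 = 0.004928
[CO2*] = α₀ × DIC = 0.004928 × 1.92 = 0.00946 mmol/kg = 9.46 μmol/kg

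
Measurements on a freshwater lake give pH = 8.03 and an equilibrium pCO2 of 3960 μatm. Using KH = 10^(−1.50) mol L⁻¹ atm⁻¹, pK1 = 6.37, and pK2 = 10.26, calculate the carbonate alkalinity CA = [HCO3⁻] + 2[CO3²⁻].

CA = 5.79 mmol/L

[CO2*] = KH · pCO2 = 10^(−1.50) × 3960×10^-6 = 1.252×10^-4 mol/L
α₀ = 1/(1 + K1/[H⁺] + K1K2/[H⁺]²) = 1/(1 + 10^+1.66 + 10^-0.57) = 0.02129
DIC = [CO2*]/α₀ = 1.252×10^-4 / 0.02129 = 5.883 mmol/L
CA = (α₁ + 2α₂)·DIC = (0.9730 + 2×0.005729) × 5.883 = 5.79 mmol/L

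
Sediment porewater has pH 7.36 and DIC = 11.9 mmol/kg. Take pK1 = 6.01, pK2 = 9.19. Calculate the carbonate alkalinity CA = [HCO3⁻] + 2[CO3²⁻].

CA = [HCO3⁻] + 2[CO3²⁻] = (α₁ + 2α₂)·DIC
At pH 7.36: [H⁺]/K1 = 10^-1.35 = 0.044668, K2/[H⁺] = 10^-1.83 = 0.014791
α₁ = 1/(1 + 0.044668 + 0.014791) = 1/1.0595 = 0.9439; α₂ = α₁·K2/[H⁺] = 0.01396
α₁ + 2α₂ = 0.9718
CA = 0.9718 × 11.9 = 11.6 mmol/kg

CA = 11.6 mmol/kg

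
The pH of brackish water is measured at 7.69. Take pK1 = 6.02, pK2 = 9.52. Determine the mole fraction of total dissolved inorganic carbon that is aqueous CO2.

α₀ = 0.0206

α₀ = 1 / (1 + K1/[H⁺] + K1K2/[H⁺]²) = 1 / (1 + 10^+1.67 + 10^-0.16)
   = 1 / (1 + 46.774 + 0.69183) = 1/48.465 = 0.02063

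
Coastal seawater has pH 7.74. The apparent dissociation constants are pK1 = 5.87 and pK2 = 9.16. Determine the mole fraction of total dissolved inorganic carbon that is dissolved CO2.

α₀ = 1 / (1 + K1/[H⁺] + K1K2/[H⁺]²) = 1 / (1 + 10^+1.87 + 10^+0.45)
   = 1 / (1 + 74.131 + 2.8184) = 1/77.949 = 0.01283

α₀ = 0.0128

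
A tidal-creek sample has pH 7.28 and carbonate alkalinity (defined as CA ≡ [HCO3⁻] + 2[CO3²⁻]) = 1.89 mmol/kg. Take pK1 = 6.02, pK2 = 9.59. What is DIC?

CA = [HCO3⁻] + 2[CO3²⁻] = (α₁ + 2α₂)·DIC
At pH 7.28: [H⁺]/K1 = 10^-1.26 = 0.054954, K2/[H⁺] = 10^-2.31 = 0.0048978
α₁ = 1/(1 + 0.054954 + 0.0048978) = 1/1.0599 = 0.9435; α₂ = α₁·K2/[H⁺] = 0.004621
α₁ + 2α₂ = 0.9528
DIC = CA / (α₁ + 2α₂) = 1.89 / 0.9528 = 1.98 mmol/kg

DIC = 1.98 mmol/kg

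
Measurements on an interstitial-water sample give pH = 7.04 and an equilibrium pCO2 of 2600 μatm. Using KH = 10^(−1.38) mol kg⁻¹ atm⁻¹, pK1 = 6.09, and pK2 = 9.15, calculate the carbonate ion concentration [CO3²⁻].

[CO3²⁻] = 7.50 μmol/kg

[CO2*] = KH · pCO2 = 10^(−1.38) × 2600×10^-6 = 1.084×10^-4 mol/kg
α₀ = 1/(1 + K1/[H⁺] + K1K2/[H⁺]²) = 1/(1 + 10^+0.95 + 10^-1.16) = 0.1002
DIC = [CO2*]/α₀ = 1.084×10^-4 / 0.1002 = 1.082 mmol/kg
[CO3²⁻] = α₂·DIC; α₂ = 0.006931, so [CO3²⁻] = 0.006931 × 1.082 = 0.00750 mmol/kg = 7.50 μmol/kg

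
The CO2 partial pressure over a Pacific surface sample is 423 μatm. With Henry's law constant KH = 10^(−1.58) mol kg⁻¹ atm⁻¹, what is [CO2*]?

[CO2*] = 11.1 μmol/kg

KH = 10^(−1.58) = 2.630×10^-2 mol kg⁻¹ atm⁻¹
[CO2*] = KH · pCO2 = 2.630×10^-2 × 423×10^-6 atm = 1.11×10^-5 mol/kg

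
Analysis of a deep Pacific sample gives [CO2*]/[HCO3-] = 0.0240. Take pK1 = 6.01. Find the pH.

pH = 7.63

From K1 = [H⁺][HCO3-]/[CO2*]:  pH = pK1 − log₁₀([CO2*]/[HCO3-])
log₁₀(0.0240) = -1.620
pH = 6.01 − (-1.620) = 7.63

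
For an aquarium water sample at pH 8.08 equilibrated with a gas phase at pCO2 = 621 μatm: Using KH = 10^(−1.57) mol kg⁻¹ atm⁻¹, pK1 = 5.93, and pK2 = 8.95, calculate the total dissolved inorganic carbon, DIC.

[CO2*] = KH · pCO2 = 10^(−1.57) × 621×10^-6 = 1.671×10^-5 mol/kg
α₀ = 1/(1 + K1/[H⁺] + K1K2/[H⁺]²) = 1/(1 + 10^+2.15 + 10^+1.28) = 0.006199
DIC = [CO2*]/α₀ = 1.671×10^-5 / 0.006199 = 2.70 mmol/kg

DIC = 2.70 mmol/kg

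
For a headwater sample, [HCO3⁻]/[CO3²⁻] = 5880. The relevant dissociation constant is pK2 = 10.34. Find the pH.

From K2 = [H⁺][CO3²⁻]/[HCO3⁻]:  pH = pK2 − log₁₀([HCO3⁻]/[CO3²⁻])
log₁₀(5880) = +3.769
pH = 10.34 − (+3.769) = 6.57

pH = 6.57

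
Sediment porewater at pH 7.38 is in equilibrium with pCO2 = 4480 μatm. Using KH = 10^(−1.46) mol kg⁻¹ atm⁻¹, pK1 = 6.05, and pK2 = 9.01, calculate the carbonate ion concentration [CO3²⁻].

[CO2*] = KH · pCO2 = 10^(−1.46) × 4480×10^-6 = 1.553×10^-4 mol/kg
α₀ = 1/(1 + K1/[H⁺] + K1K2/[H⁺]²) = 1/(1 + 10^+1.33 + 10^-0.30) = 0.04370
DIC = [CO2*]/α₀ = 1.553×10^-4 / 0.04370 = 3.554 mmol/kg
[CO3²⁻] = α₂·DIC; α₂ = 0.02190, so [CO3²⁻] = 0.02190 × 3.554 = 0.0779 mmol/kg

[CO3²⁻] = 0.0779 mmol/kg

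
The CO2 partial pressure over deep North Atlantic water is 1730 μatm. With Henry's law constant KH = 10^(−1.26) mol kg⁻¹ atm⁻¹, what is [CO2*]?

KH = 10^(−1.26) = 5.495×10^-2 mol kg⁻¹ atm⁻¹
[CO2*] = KH · pCO2 = 5.495×10^-2 × 1730×10^-6 atm = 9.51×10^-5 mol/kg

[CO2*] = 95.1 μmol/kg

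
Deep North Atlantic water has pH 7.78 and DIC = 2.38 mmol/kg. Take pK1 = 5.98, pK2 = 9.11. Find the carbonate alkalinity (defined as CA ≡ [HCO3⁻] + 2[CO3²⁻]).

CA = [HCO3⁻] + 2[CO3²⁻] = (α₁ + 2α₂)·DIC
At pH 7.78: [H⁺]/K1 = 10^-1.80 = 0.015849, K2/[H⁺] = 10^-1.33 = 0.046774
α₁ = 1/(1 + 0.015849 + 0.046774) = 1/1.0626 = 0.9411; α₂ = α₁·K2/[H⁺] = 0.04402
α₁ + 2α₂ = 1.0291
CA = 1.0291 × 2.38 = 2.45 mmol/kg

CA = 2.45 mmol/kg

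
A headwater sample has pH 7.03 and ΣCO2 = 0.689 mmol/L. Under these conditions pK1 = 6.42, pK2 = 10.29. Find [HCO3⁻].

[HCO3⁻] = 0.553 mmol/L

α₁ = 1 / (1 + [H⁺]/K1 + K2/[H⁺]) = 1 / (1 + 10^-0.61 + 10^-3.26)
   = 1 / (1 + 0.24547 + 0.00054954) = 1/1.2460 = 0.8026
[HCO3⁻] = α₁ × DIC = 0.8026 × 0.689 = 0.553 mmol/L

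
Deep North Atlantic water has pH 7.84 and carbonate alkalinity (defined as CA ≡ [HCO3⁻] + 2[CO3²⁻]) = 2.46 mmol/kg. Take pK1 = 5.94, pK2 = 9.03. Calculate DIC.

DIC = 2.35 mmol/kg

CA = [HCO3⁻] + 2[CO3²⁻] = (α₁ + 2α₂)·DIC
At pH 7.84: [H⁺]/K1 = 10^-1.90 = 0.012589, K2/[H⁺] = 10^-1.19 = 0.064565
α₁ = 1/(1 + 0.012589 + 0.064565) = 1/1.0772 = 0.9284; α₂ = α₁·K2/[H⁺] = 0.05994
α₁ + 2α₂ = 1.0483
DIC = CA / (α₁ + 2α₂) = 2.46 / 1.0483 = 2.35 mmol/kg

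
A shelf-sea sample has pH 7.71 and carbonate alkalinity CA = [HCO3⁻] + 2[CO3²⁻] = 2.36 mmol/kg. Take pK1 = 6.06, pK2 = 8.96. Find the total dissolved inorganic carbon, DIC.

DIC = 2.29 mmol/kg

CA = [HCO3⁻] + 2[CO3²⁻] = (α₁ + 2α₂)·DIC
At pH 7.71: [H⁺]/K1 = 10^-1.65 = 0.022387, K2/[H⁺] = 10^-1.25 = 0.056234
α₁ = 1/(1 + 0.022387 + 0.056234) = 1/1.0786 = 0.9271; α₂ = α₁·K2/[H⁺] = 0.05214
α₁ + 2α₂ = 1.0314
DIC = CA / (α₁ + 2α₂) = 2.36 / 1.0314 = 2.29 mmol/kg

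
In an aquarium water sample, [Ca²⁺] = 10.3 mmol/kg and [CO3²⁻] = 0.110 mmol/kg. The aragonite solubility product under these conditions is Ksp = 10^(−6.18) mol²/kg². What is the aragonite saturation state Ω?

Ksp = 10^(−6.18) = 6.607×10^-7
Ω = [Ca²⁺][CO3²⁻]/Ksp = (10.3×10^-3)(0.110×10^-3) / 6.607×10^-7 = 1.71

Ω = 1.71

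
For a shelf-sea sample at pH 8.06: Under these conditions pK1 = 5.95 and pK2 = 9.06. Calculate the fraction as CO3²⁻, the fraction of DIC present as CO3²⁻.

α₂ = 1 / (1 + [H⁺]/K2 + [H⁺]²/(K1K2)) = 1 / (1 + 10^+1.00 + 10^-1.11)
   = 1 / (1 + 10.000 + 0.077625) = 1/11.078 = 0.09027

α₂ = 0.0903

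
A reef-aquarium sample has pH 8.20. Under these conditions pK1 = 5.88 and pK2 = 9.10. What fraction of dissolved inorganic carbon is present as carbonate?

α₂ = 1 / (1 + [H⁺]/K2 + [H⁺]²/(K1K2)) = 1 / (1 + 10^+0.90 + 10^-1.42)
   = 1 / (1 + 7.9433 + 0.038019) = 1/8.9813 = 0.1113

α₂ = 0.111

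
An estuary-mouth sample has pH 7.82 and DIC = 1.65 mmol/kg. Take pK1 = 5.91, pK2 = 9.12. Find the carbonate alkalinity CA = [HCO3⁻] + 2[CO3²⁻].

CA = [HCO3⁻] + 2[CO3²⁻] = (α₁ + 2α₂)·DIC
At pH 7.82: [H⁺]/K1 = 10^-1.91 = 0.012303, K2/[H⁺] = 10^-1.30 = 0.050119
α₁ = 1/(1 + 0.012303 + 0.050119) = 1/1.0624 = 0.9412; α₂ = α₁·K2/[H⁺] = 0.04717
α₁ + 2α₂ = 1.0356
CA = 1.0356 × 1.65 = 1.71 mmol/kg

CA = 1.71 mmol/kg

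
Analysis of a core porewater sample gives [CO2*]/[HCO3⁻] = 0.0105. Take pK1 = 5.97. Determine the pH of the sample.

pH = 7.95

From K1 = [H⁺][HCO3⁻]/[CO2*]:  pH = pK1 − log₁₀([CO2*]/[HCO3⁻])
log₁₀(0.0105) = -1.979
pH = 5.97 − (-1.979) = 7.95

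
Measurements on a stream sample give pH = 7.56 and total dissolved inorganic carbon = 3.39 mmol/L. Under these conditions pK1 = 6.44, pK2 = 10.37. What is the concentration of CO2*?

[CO2*] = 0.239 mmol/L

α₀ = 1 / (1 + K1/[H⁺] + K1K2/[H⁺]²) = 1 / (1 + 10^+1.12 + 10^-1.69)
   = 1 / (1 + 13.183 + 0.020417) = 1/14.203 = 0.07041
[CO2*] = α₀ × DIC = 0.07041 × 3.39 = 0.239 mmol/L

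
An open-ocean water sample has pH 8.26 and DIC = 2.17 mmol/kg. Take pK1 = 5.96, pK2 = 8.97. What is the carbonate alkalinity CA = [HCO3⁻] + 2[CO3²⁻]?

CA = [HCO3⁻] + 2[CO3²⁻] = (α₁ + 2α₂)·DIC
At pH 8.26: [H⁺]/K1 = 10^-2.30 = 0.0050119, K2/[H⁺] = 10^-0.71 = 0.19498
α₁ = 1/(1 + 0.0050119 + 0.19498) = 1/1.2000 = 0.8333; α₂ = α₁·K2/[H⁺] = 0.1625
α₁ + 2α₂ = 1.1583
CA = 1.1583 × 2.17 = 2.51 mmol/kg

CA = 2.51 mmol/kg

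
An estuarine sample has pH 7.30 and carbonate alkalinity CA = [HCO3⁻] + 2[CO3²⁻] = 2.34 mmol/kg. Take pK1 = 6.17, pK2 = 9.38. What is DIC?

DIC = 2.49 mmol/kg

CA = [HCO3⁻] + 2[CO3²⁻] = (α₁ + 2α₂)·DIC
At pH 7.30: [H⁺]/K1 = 10^-1.13 = 0.074131, K2/[H⁺] = 10^-2.08 = 0.0083176
α₁ = 1/(1 + 0.074131 + 0.0083176) = 1/1.0824 = 0.9238; α₂ = α₁·K2/[H⁺] = 0.007684
α₁ + 2α₂ = 0.9392
DIC = CA / (α₁ + 2α₂) = 2.34 / 0.9392 = 2.49 mmol/kg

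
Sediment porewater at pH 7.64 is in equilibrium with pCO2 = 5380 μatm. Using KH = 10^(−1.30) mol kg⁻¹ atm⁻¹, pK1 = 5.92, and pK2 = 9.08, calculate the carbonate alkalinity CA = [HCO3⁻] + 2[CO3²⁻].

CA = 15.2 mmol/kg

[CO2*] = KH · pCO2 = 10^(−1.30) × 5380×10^-6 = 2.696×10^-4 mol/kg
α₀ = 1/(1 + K1/[H⁺] + K1K2/[H⁺]²) = 1/(1 + 10^+1.72 + 10^+0.28) = 0.01806
DIC = [CO2*]/α₀ = 2.696×10^-4 / 0.01806 = 14.93 mmol/kg
CA = (α₁ + 2α₂)·DIC = (0.9475 + 2×0.03440) × 14.93 = 15.2 mmol/kg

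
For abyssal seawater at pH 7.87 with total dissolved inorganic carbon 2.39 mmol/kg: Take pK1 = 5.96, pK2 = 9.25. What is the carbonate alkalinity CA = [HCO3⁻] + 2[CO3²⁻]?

CA = 2.46 mmol/kg

CA = [HCO3⁻] + 2[CO3²⁻] = (α₁ + 2α₂)·DIC
At pH 7.87: [H⁺]/K1 = 10^-1.91 = 0.012303, K2/[H⁺] = 10^-1.38 = 0.041687
α₁ = 1/(1 + 0.012303 + 0.041687) = 1/1.0540 = 0.9488; α₂ = α₁·K2/[H⁺] = 0.03955
α₁ + 2α₂ = 1.0279
CA = 1.0279 × 2.39 = 2.46 mmol/kg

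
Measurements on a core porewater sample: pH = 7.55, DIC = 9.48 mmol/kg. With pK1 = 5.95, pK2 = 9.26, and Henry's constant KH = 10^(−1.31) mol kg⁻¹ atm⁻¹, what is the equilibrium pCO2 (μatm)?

α₀ = 1 / (1 + K1/[H⁺] + K1K2/[H⁺]²) = 1 / (1 + 10^+1.60 + 10^-0.11)
   = 1 / (1 + 39.811 + 0.77625) = 1/41.587 = 0.02405
[CO2*] = α₀ × DIC = 0.02405 × 9.48 = 0.2280 mmol/kg
pCO2 = [CO2*]/KH = 2.280×10^-4 / 4.898×10^-2 = 4650 μatm

pCO2 = 4650 μatm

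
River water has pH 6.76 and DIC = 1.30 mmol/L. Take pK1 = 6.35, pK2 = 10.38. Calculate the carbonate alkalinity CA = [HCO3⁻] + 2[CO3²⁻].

CA = [HCO3⁻] + 2[CO3²⁻] = (α₁ + 2α₂)·DIC
At pH 6.76: [H⁺]/K1 = 10^-0.41 = 0.38905, K2/[H⁺] = 10^-3.62 = 0.00023988
α₁ = 1/(1 + 0.38905 + 0.00023988) = 1/1.3893 = 0.7198; α₂ = α₁·K2/[H⁺] = 0.0001727
α₁ + 2α₂ = 0.7201
CA = 0.7201 × 1.30 = 0.936 mmol/L

CA = 0.936 mmol/L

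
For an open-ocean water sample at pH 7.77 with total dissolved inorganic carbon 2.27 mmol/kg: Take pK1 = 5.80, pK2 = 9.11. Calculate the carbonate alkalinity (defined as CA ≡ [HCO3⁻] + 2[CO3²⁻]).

CA = 2.35 mmol/kg

CA = [HCO3⁻] + 2[CO3²⁻] = (α₁ + 2α₂)·DIC
At pH 7.77: [H⁺]/K1 = 10^-1.97 = 0.010715, K2/[H⁺] = 10^-1.34 = 0.045709
α₁ = 1/(1 + 0.010715 + 0.045709) = 1/1.0564 = 0.9466; α₂ = α₁·K2/[H⁺] = 0.04327
α₁ + 2α₂ = 1.0331
CA = 1.0331 × 2.27 = 2.35 mmol/kg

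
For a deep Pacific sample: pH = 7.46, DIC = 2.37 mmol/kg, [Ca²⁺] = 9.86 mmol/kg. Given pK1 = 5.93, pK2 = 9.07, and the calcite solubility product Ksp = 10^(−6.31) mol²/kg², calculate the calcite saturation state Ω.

Ω = 1.11

α₂ = 1 / (1 + [H⁺]/K2 + [H⁺]²/(K1K2)) = 1 / (1 + 10^+1.61 + 10^+0.08)
   = 1 / (1 + 40.738 + 1.2023) = 1/42.940 = 0.02329
[CO3²⁻] = α₂ × DIC = 0.02329 × 2.37 = 0.05519 mmol/kg
Ksp = 10^(−6.31) = 4.898×10^-7
Ω = [Ca²⁺][CO3²⁻]/Ksp = (9.86×10^-3)(5.519×10^-5) / 4.898×10^-7 = 1.11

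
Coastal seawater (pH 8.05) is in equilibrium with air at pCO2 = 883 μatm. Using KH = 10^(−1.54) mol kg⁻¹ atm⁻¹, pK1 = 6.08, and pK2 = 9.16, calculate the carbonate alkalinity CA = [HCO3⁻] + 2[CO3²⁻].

[CO2*] = KH · pCO2 = 10^(−1.54) × 883×10^-6 = 2.547×10^-5 mol/kg
α₀ = 1/(1 + K1/[H⁺] + K1K2/[H⁺]²) = 1/(1 + 10^+1.97 + 10^+0.86) = 0.009845
DIC = [CO2*]/α₀ = 2.547×10^-5 / 0.009845 = 2.587 mmol/kg
CA = (α₁ + 2α₂)·DIC = (0.9188 + 2×0.07132) × 2.587 = 2.75 mmol/kg

CA = 2.75 mmol/kg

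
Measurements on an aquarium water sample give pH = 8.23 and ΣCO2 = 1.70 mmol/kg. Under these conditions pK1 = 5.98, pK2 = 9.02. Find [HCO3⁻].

[HCO3⁻] = 1.46 mmol/kg

α₁ = 1 / (1 + [H⁺]/K1 + K2/[H⁺]) = 1 / (1 + 10^-2.25 + 10^-0.79)
   = 1 / (1 + 0.0056234 + 0.16218) = 1/1.1678 = 0.8563
[HCO3⁻] = α₁ × DIC = 0.8563 × 1.70 = 1.46 mmol/kg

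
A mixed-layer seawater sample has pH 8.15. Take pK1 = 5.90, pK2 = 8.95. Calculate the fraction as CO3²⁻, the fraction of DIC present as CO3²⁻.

α₂ = 1 / (1 + [H⁺]/K2 + [H⁺]²/(K1K2)) = 1 / (1 + 10^+0.80 + 10^-1.45)
   = 1 / (1 + 6.3096 + 0.035481) = 1/7.3451 = 0.1361

α₂ = 0.136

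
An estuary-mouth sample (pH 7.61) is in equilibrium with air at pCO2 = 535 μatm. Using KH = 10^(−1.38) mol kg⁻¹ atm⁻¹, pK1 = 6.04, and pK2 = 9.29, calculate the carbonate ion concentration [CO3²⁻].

[CO2*] = KH · pCO2 = 10^(−1.38) × 535×10^-6 = 2.230×10^-5 mol/kg
α₀ = 1/(1 + K1/[H⁺] + K1K2/[H⁺]²) = 1/(1 + 10^+1.57 + 10^-0.11) = 0.02569
DIC = [CO2*]/α₀ = 2.230×10^-5 / 0.02569 = 0.8682 mmol/kg
[CO3²⁻] = α₂·DIC; α₂ = 0.01994, so [CO3²⁻] = 0.01994 × 0.8682 = 0.0173 mmol/kg = 17.3 μmol/kg

[CO3²⁻] = 17.3 μmol/kg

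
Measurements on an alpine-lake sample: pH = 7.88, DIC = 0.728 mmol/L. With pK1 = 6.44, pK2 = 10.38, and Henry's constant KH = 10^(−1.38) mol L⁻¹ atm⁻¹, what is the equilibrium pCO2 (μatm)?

α₀ = 1 / (1 + K1/[H⁺] + K1K2/[H⁺]²) = 1 / (1 + 10^+1.44 + 10^-1.06)
   = 1 / (1 + 27.542 + 0.087096) = 1/28.629 = 0.03493
[CO2*] = α₀ × DIC = 0.03493 × 0.728 = 0.02543 mmol/L
pCO2 = [CO2*]/KH = 2.543×10^-5 / 4.169×10^-2 = 610 μatm

pCO2 = 610 μatm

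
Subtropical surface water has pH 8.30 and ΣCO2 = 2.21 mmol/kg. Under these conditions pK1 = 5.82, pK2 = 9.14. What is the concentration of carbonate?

α₂ = 1 / (1 + [H⁺]/K2 + [H⁺]²/(K1K2)) = 1 / (1 + 10^+0.84 + 10^-1.64)
   = 1 / (1 + 6.9183 + 0.022909) = 1/7.9412 = 0.1259
[CO3²⁻] = α₂ × DIC = 0.1259 × 2.21 = 0.278 mmol/kg

[CO3²⁻] = 0.278 mmol/kg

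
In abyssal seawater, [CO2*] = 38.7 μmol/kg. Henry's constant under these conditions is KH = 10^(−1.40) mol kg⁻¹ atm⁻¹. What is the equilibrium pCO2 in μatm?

KH = 10^(−1.40) = 3.981×10^-2 mol kg⁻¹ atm⁻¹
pCO2 = [CO2*]/KH = 38.7×10^-6 / 3.981×10^-2 = 9.72×10^-4 atm = 972 μatm

pCO2 = 972 μatm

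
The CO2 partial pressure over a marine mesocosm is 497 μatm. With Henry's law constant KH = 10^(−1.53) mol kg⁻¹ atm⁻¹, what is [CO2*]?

KH = 10^(−1.53) = 2.951×10^-2 mol kg⁻¹ atm⁻¹
[CO2*] = KH · pCO2 = 2.951×10^-2 × 497×10^-6 atm = 1.47×10^-5 mol/kg

[CO2*] = 14.7 μmol/kg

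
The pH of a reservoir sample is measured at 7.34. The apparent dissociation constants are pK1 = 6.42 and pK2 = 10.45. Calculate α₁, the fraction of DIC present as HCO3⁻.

α₁ = 0.892

α₁ = 1 / (1 + [H⁺]/K1 + K2/[H⁺]) = 1 / (1 + 10^-0.92 + 10^-3.11)
   = 1 / (1 + 0.12023 + 0.00077625) = 1/1.1210 = 0.8921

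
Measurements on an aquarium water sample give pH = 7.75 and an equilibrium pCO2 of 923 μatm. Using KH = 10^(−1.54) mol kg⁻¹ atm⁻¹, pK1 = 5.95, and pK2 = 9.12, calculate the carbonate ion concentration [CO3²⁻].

[CO2*] = KH · pCO2 = 10^(−1.54) × 923×10^-6 = 2.662×10^-5 mol/kg
α₀ = 1/(1 + K1/[H⁺] + K1K2/[H⁺]²) = 1/(1 + 10^+1.80 + 10^+0.43) = 0.01497
DIC = [CO2*]/α₀ = 2.662×10^-5 / 0.01497 = 1.778 mmol/kg
[CO3²⁻] = α₂·DIC; α₂ = 0.04030, so [CO3²⁻] = 0.04030 × 1.778 = 0.0716 mmol/kg

[CO3²⁻] = 0.0716 mmol/kg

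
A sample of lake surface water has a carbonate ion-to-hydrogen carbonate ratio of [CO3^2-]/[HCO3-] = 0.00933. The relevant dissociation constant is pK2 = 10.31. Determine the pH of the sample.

pH = 8.28

From K2 = [H⁺][CO3^2-]/[HCO3-]:  pH = pK2 + log₁₀([CO3^2-]/[HCO3-])
log₁₀(0.00933) = -2.030
pH = 10.31 + (-2.030) = 8.28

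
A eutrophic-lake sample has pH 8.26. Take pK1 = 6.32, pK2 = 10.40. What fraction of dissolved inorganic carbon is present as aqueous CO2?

α₀ = 1 / (1 + K1/[H⁺] + K1K2/[H⁺]²) = 1 / (1 + 10^+1.94 + 10^-0.20)
   = 1 / (1 + 87.096 + 0.63096) = 1/88.727 = 0.01127

α₀ = 0.0113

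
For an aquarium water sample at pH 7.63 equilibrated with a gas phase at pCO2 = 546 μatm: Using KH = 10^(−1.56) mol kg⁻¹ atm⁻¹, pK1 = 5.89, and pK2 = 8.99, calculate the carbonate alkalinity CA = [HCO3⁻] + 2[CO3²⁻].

CA = 0.899 mmol/kg

[CO2*] = KH · pCO2 = 10^(−1.56) × 546×10^-6 = 1.504×10^-5 mol/kg
α₀ = 1/(1 + K1/[H⁺] + K1K2/[H⁺]²) = 1/(1 + 10^+1.74 + 10^+0.38) = 0.01714
DIC = [CO2*]/α₀ = 1.504×10^-5 / 0.01714 = 0.8775 mmol/kg
CA = (α₁ + 2α₂)·DIC = (0.9418 + 2×0.04111) × 0.8775 = 0.899 mmol/kg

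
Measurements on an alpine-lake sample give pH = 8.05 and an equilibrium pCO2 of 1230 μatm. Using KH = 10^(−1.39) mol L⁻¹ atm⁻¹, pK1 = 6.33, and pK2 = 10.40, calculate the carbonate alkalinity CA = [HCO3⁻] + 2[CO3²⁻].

[CO2*] = KH · pCO2 = 10^(−1.39) × 1230×10^-6 = 5.011×10^-5 mol/L
α₀ = 1/(1 + K1/[H⁺] + K1K2/[H⁺]²) = 1/(1 + 10^+1.72 + 10^-0.63) = 0.01862
DIC = [CO2*]/α₀ = 5.011×10^-5 / 0.01862 = 2.692 mmol/L
CA = (α₁ + 2α₂)·DIC = (0.9770 + 2×0.004364) × 2.692 = 2.65 mmol/L

CA = 2.65 mmol/L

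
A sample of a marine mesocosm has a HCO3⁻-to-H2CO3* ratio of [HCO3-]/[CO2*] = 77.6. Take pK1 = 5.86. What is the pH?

pH = 7.75

From K1 = [H⁺][HCO3-]/[CO2*]:  pH = pK1 + log₁₀([HCO3-]/[CO2*])
log₁₀(77.6) = +1.890
pH = 5.86 + (+1.890) = 7.75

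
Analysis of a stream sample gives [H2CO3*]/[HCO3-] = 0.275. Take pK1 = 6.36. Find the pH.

From K1 = [H⁺][HCO3-]/[H2CO3*]:  pH = pK1 − log₁₀([H2CO3*]/[HCO3-])
log₁₀(0.275) = -0.561
pH = 6.36 − (-0.561) = 6.92

pH = 6.92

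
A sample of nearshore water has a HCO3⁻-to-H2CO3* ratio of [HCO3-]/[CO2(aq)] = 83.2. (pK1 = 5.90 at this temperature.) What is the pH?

From K1 = [H⁺][HCO3-]/[CO2(aq)]:  pH = pK1 + log₁₀([HCO3-]/[CO2(aq)])
log₁₀(83.2) = +1.920
pH = 5.90 + (+1.920) = 7.82

pH = 7.82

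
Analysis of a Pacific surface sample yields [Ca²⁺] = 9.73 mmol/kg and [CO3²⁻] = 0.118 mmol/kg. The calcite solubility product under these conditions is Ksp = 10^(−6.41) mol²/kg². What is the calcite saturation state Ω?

Ω = 2.95

Ksp = 10^(−6.41) = 3.890×10^-7
Ω = [Ca²⁺][CO3²⁻]/Ksp = (9.73×10^-3)(0.118×10^-3) / 3.890×10^-7 = 2.95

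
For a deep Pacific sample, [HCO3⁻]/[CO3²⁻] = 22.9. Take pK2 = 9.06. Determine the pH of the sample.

pH = 7.70

From K2 = [H⁺][CO3²⁻]/[HCO3⁻]:  pH = pK2 − log₁₀([HCO3⁻]/[CO3²⁻])
log₁₀(22.9) = +1.360
pH = 9.06 − (+1.360) = 7.70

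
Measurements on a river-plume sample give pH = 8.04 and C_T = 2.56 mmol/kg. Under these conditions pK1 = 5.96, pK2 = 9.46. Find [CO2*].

[CO2*] = 0.0204 mmol/kg

α₀ = 1 / (1 + K1/[H⁺] + K1K2/[H⁺]²) = 1 / (1 + 10^+2.08 + 10^+0.66)
   = 1 / (1 + 120.23 + 4.5709) = 1/125.80 = 0.007949
[CO2*] = α₀ × DIC = 0.007949 × 2.56 = 0.0204 mmol/kg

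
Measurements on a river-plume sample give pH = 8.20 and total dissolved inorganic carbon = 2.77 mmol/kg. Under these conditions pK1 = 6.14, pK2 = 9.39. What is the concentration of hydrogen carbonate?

[HCO3⁻] = 2.58 mmol/kg

α₁ = 1 / (1 + [H⁺]/K1 + K2/[H⁺]) = 1 / (1 + 10^-2.06 + 10^-1.19)
   = 1 / (1 + 0.0087096 + 0.064565) = 1/1.0733 = 0.9317
[HCO3⁻] = α₁ × DIC = 0.9317 × 2.77 = 2.58 mmol/kg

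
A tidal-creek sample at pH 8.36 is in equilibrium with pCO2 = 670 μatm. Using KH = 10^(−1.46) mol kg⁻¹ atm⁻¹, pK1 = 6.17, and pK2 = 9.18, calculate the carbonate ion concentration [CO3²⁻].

[CO3²⁻] = 0.545 mmol/kg

[CO2*] = KH · pCO2 = 10^(−1.46) × 670×10^-6 = 2.323×10^-5 mol/kg
α₀ = 1/(1 + K1/[H⁺] + K1K2/[H⁺]²) = 1/(1 + 10^+2.19 + 10^+1.37) = 0.005576
DIC = [CO2*]/α₀ = 2.323×10^-5 / 0.005576 = 4.166 mmol/kg
[CO3²⁻] = α₂·DIC; α₂ = 0.1307, so [CO3²⁻] = 0.1307 × 4.166 = 0.545 mmol/kg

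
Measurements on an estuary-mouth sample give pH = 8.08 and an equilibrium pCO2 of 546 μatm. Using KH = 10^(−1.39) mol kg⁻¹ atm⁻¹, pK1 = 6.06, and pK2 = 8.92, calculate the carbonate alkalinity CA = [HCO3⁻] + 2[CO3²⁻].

CA = 3.00 mmol/kg

[CO2*] = KH · pCO2 = 10^(−1.39) × 546×10^-6 = 2.224×10^-5 mol/kg
α₀ = 1/(1 + K1/[H⁺] + K1K2/[H⁺]²) = 1/(1 + 10^+2.02 + 10^+1.18) = 0.008275
DIC = [CO2*]/α₀ = 2.224×10^-5 / 0.008275 = 2.688 mmol/kg
CA = (α₁ + 2α₂)·DIC = (0.8665 + 2×0.1252) × 2.688 = 3.00 mmol/kg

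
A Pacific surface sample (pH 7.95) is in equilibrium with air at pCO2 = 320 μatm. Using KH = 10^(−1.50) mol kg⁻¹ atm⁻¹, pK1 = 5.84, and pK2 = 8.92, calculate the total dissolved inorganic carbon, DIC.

[CO2*] = KH · pCO2 = 10^(−1.50) × 320×10^-6 = 1.012×10^-5 mol/kg
α₀ = 1/(1 + K1/[H⁺] + K1K2/[H⁺]²) = 1/(1 + 10^+2.11 + 10^+1.14) = 0.006962
DIC = [CO2*]/α₀ = 1.012×10^-5 / 0.006962 = 1.45 mmol/kg

DIC = 1.45 mmol/kg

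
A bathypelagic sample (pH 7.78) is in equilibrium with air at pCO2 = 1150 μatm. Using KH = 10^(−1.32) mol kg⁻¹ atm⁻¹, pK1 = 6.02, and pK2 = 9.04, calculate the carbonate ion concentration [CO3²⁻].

[CO2*] = KH · pCO2 = 10^(−1.32) × 1150×10^-6 = 5.504×10^-5 mol/kg
α₀ = 1/(1 + K1/[H⁺] + K1K2/[H⁺]²) = 1/(1 + 10^+1.76 + 10^+0.50) = 0.01621
DIC = [CO2*]/α₀ = 5.504×10^-5 / 0.01621 = 3.396 mmol/kg
[CO3²⁻] = α₂·DIC; α₂ = 0.05125, so [CO3²⁻] = 0.05125 × 3.396 = 0.174 mmol/kg

[CO3²⁻] = 0.174 mmol/kg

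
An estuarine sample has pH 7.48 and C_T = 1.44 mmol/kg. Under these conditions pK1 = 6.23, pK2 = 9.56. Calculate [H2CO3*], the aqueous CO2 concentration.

[CO2*] = 0.0761 mmol/kg

α₀ = 1 / (1 + K1/[H⁺] + K1K2/[H⁺]²) = 1 / (1 + 10^+1.25 + 10^-0.83)
   = 1 / (1 + 17.783 + 0.14791) = 1/18.931 = 0.05282
[CO2*] = α₀ × DIC = 0.05282 × 1.44 = 0.0761 mmol/kg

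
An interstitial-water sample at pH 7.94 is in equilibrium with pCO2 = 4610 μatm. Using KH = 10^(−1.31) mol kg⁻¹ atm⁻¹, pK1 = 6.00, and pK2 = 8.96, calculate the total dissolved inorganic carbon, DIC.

DIC = 21.8 mmol/kg

[CO2*] = KH · pCO2 = 10^(−1.31) × 4610×10^-6 = 2.258×10^-4 mol/kg
α₀ = 1/(1 + K1/[H⁺] + K1K2/[H⁺]²) = 1/(1 + 10^+1.94 + 10^+0.92) = 0.01037
DIC = [CO2*]/α₀ = 2.258×10^-4 / 0.01037 = 21.8 mmol/kg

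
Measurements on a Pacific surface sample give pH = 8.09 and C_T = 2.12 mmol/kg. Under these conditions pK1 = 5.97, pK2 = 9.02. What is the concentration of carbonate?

[CO3²⁻] = 0.221 mmol/kg

α₂ = 1 / (1 + [H⁺]/K2 + [H⁺]²/(K1K2)) = 1 / (1 + 10^+0.93 + 10^-1.19)
   = 1 / (1 + 8.5114 + 0.064565) = 1/9.5759 = 0.1044
[CO3²⁻] = α₂ × DIC = 0.1044 × 2.12 = 0.221 mmol/kg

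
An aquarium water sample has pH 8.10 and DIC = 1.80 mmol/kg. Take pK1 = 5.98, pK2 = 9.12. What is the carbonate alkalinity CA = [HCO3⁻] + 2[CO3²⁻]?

CA = [HCO3⁻] + 2[CO3²⁻] = (α₁ + 2α₂)·DIC
At pH 8.10: [H⁺]/K1 = 10^-2.12 = 0.0075858, K2/[H⁺] = 10^-1.02 = 0.095499
α₁ = 1/(1 + 0.0075858 + 0.095499) = 1/1.1031 = 0.9065; α₂ = α₁·K2/[H⁺] = 0.08657
α₁ + 2α₂ = 1.0797
CA = 1.0797 × 1.80 = 1.94 mmol/kg

CA = 1.94 mmol/kg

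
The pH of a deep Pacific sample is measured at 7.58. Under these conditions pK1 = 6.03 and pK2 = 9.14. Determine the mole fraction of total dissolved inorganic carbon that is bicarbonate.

α₁ = 0.947

α₁ = 1 / (1 + [H⁺]/K1 + K2/[H⁺]) = 1 / (1 + 10^-1.55 + 10^-1.56)
   = 1 / (1 + 0.028184 + 0.027542) = 1/1.0557 = 0.9472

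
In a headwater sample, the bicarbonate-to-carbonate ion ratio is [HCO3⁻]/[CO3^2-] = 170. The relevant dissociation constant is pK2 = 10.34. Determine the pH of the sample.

From K2 = [H⁺][CO3^2-]/[HCO3⁻]:  pH = pK2 − log₁₀([HCO3⁻]/[CO3^2-])
log₁₀(170) = +2.230
pH = 10.34 − (+2.230) = 8.11

pH = 8.11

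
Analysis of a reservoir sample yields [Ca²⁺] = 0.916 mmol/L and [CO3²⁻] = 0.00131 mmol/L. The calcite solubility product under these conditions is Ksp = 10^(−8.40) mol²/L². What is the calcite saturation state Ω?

Ω = 0.301

Ksp = 10^(−8.40) = 3.981×10^-9
Ω = [Ca²⁺][CO3²⁻]/Ksp = (0.916×10^-3)(0.00131×10^-3) / 3.981×10^-9 = 0.301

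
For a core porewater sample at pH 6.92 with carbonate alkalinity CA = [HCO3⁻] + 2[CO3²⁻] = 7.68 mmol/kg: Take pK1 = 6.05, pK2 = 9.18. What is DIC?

DIC = 8.66 mmol/kg

CA = [HCO3⁻] + 2[CO3²⁻] = (α₁ + 2α₂)·DIC
At pH 6.92: [H⁺]/K1 = 10^-0.87 = 0.13490, K2/[H⁺] = 10^-2.26 = 0.0054954
α₁ = 1/(1 + 0.13490 + 0.0054954) = 1/1.1404 = 0.8769; α₂ = α₁·K2/[H⁺] = 0.004819
α₁ + 2α₂ = 0.8865
DIC = CA / (α₁ + 2α₂) = 7.68 / 0.8865 = 8.66 mmol/kg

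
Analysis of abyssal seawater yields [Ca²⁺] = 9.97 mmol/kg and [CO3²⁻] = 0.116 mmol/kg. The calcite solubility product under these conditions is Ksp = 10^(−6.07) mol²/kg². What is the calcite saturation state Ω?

Ω = 1.36

Ksp = 10^(−6.07) = 8.511×10^-7
Ω = [Ca²⁺][CO3²⁻]/Ksp = (9.97×10^-3)(0.116×10^-3) / 8.511×10^-7 = 1.36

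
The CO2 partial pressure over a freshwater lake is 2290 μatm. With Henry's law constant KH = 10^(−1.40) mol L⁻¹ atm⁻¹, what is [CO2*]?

KH = 10^(−1.40) = 3.981×10^-2 mol L⁻¹ atm⁻¹
[CO2*] = KH · pCO2 = 3.981×10^-2 × 2290×10^-6 atm = 9.12×10^-5 mol/L

[CO2*] = 91.2 μmol/L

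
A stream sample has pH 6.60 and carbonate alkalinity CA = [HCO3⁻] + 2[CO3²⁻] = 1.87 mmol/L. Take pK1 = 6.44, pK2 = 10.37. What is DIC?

DIC = 3.16 mmol/L

CA = [HCO3⁻] + 2[CO3²⁻] = (α₁ + 2α₂)·DIC
At pH 6.60: [H⁺]/K1 = 10^-0.16 = 0.69183, K2/[H⁺] = 10^-3.77 = 0.00016982
α₁ = 1/(1 + 0.69183 + 0.00016982) = 1/1.6920 = 0.5910; α₂ = α₁·K2/[H⁺] = 0.0001004
α₁ + 2α₂ = 0.5912
DIC = CA / (α₁ + 2α₂) = 1.87 / 0.5912 = 3.16 mmol/L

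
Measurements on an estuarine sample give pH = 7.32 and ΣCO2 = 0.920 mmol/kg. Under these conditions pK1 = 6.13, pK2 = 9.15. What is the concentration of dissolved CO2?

[CO2*] = 0.0550 mmol/kg

α₀ = 1 / (1 + K1/[H⁺] + K1K2/[H⁺]²) = 1 / (1 + 10^+1.19 + 10^-0.64)
   = 1 / (1 + 15.488 + 0.22909) = 1/16.717 = 0.05982
[CO2*] = α₀ × DIC = 0.05982 × 0.920 = 0.0550 mmol/kg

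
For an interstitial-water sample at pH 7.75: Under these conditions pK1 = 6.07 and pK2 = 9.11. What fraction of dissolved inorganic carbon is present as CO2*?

α₀ = 1 / (1 + K1/[H⁺] + K1K2/[H⁺]²) = 1 / (1 + 10^+1.68 + 10^+0.32)
   = 1 / (1 + 47.863 + 2.0893) = 1/50.952 = 0.01963

α₀ = 0.0196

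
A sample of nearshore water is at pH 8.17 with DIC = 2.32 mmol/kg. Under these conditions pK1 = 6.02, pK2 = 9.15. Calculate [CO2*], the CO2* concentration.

α₀ = 1 / (1 + K1/[H⁺] + K1K2/[H⁺]²) = 1 / (1 + 10^+2.15 + 10^+1.17)
   = 1 / (1 + 141.25 + 14.791) = 1/157.04 = 0.006368
[CO2*] = α₀ × DIC = 0.006368 × 2.32 = 0.0148 mmol/kg = 14.8 μmol/kg

[CO2*] = 14.8 μmol/kg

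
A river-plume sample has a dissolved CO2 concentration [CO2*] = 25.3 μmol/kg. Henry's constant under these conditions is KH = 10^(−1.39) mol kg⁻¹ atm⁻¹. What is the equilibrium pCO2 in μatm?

pCO2 = 621 μatm

KH = 10^(−1.39) = 4.074×10^-2 mol kg⁻¹ atm⁻¹
pCO2 = [CO2*]/KH = 25.3×10^-6 / 4.074×10^-2 = 6.21×10^-4 atm = 621 μatm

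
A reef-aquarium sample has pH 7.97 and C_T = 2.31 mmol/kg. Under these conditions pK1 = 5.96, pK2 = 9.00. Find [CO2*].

α₀ = 1 / (1 + K1/[H⁺] + K1K2/[H⁺]²) = 1 / (1 + 10^+2.01 + 10^+0.98)
   = 1 / (1 + 102.33 + 9.5499) = 1/112.88 = 0.008859
[CO2*] = α₀ × DIC = 0.008859 × 2.31 = 0.0205 mmol/kg

[CO2*] = 0.0205 mmol/kg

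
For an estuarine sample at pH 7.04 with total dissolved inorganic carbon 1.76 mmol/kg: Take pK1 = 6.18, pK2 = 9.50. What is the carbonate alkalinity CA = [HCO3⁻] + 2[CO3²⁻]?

CA = 1.55 mmol/kg

CA = [HCO3⁻] + 2[CO3²⁻] = (α₁ + 2α₂)·DIC
At pH 7.04: [H⁺]/K1 = 10^-0.86 = 0.13804, K2/[H⁺] = 10^-2.46 = 0.0034674
α₁ = 1/(1 + 0.13804 + 0.0034674) = 1/1.1415 = 0.8760; α₂ = α₁·K2/[H⁺] = 0.003038
α₁ + 2α₂ = 0.8821
CA = 0.8821 × 1.76 = 1.55 mmol/kg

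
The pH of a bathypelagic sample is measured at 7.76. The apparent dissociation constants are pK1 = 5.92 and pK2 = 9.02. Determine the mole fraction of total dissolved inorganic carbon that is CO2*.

α₀ = 0.0135

α₀ = 1 / (1 + K1/[H⁺] + K1K2/[H⁺]²) = 1 / (1 + 10^+1.84 + 10^+0.58)
   = 1 / (1 + 69.183 + 3.8019) = 1/73.985 = 0.01352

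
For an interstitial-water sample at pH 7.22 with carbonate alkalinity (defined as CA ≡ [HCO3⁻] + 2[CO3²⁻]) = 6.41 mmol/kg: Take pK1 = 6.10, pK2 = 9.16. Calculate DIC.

DIC = 6.81 mmol/kg

CA = [HCO3⁻] + 2[CO3²⁻] = (α₁ + 2α₂)·DIC
At pH 7.22: [H⁺]/K1 = 10^-1.12 = 0.075858, K2/[H⁺] = 10^-1.94 = 0.011482
α₁ = 1/(1 + 0.075858 + 0.011482) = 1/1.0873 = 0.9197; α₂ = α₁·K2/[H⁺] = 0.01056
α₁ + 2α₂ = 0.9408
DIC = CA / (α₁ + 2α₂) = 6.41 / 0.9408 = 6.81 mmol/kg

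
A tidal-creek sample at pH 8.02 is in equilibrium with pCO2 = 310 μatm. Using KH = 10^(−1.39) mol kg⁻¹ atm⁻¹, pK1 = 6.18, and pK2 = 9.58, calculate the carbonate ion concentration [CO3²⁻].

[CO3²⁻] = 0.0241 mmol/kg

[CO2*] = KH · pCO2 = 10^(−1.39) × 310×10^-6 = 1.263×10^-5 mol/kg
α₀ = 1/(1 + K1/[H⁺] + K1K2/[H⁺]²) = 1/(1 + 10^+1.84 + 10^+0.28) = 0.01387
DIC = [CO2*]/α₀ = 1.263×10^-5 / 0.01387 = 0.9104 mmol/kg
[CO3²⁻] = α₂·DIC; α₂ = 0.02643, so [CO3²⁻] = 0.02643 × 0.9104 = 0.0241 mmol/kg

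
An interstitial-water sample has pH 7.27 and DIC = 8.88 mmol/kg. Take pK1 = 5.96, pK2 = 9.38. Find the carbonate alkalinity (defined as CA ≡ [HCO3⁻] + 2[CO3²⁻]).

CA = 8.53 mmol/kg

CA = [HCO3⁻] + 2[CO3²⁻] = (α₁ + 2α₂)·DIC
At pH 7.27: [H⁺]/K1 = 10^-1.31 = 0.048978, K2/[H⁺] = 10^-2.11 = 0.0077625
α₁ = 1/(1 + 0.048978 + 0.0077625) = 1/1.0567 = 0.9463; α₂ = α₁·K2/[H⁺] = 0.007346
α₁ + 2α₂ = 0.9610
CA = 0.9610 × 8.88 = 8.53 mmol/kg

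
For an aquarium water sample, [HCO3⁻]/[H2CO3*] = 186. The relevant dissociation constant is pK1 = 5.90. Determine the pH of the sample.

From K1 = [H⁺][HCO3⁻]/[H2CO3*]:  pH = pK1 + log₁₀([HCO3⁻]/[H2CO3*])
log₁₀(186) = +2.270
pH = 5.90 + (+2.270) = 8.17

pH = 8.17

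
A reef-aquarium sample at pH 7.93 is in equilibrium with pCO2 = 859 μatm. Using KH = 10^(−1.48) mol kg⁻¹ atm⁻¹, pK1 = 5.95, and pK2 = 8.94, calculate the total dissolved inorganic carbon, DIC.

[CO2*] = KH · pCO2 = 10^(−1.48) × 859×10^-6 = 2.844×10^-5 mol/kg
α₀ = 1/(1 + K1/[H⁺] + K1K2/[H⁺]²) = 1/(1 + 10^+1.98 + 10^+0.97) = 0.009449
DIC = [CO2*]/α₀ = 2.844×10^-5 / 0.009449 = 3.01 mmol/kg

DIC = 3.01 mmol/kg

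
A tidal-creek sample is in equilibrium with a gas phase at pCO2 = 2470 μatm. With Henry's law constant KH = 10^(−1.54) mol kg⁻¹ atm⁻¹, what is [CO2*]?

KH = 10^(−1.54) = 2.884×10^-2 mol kg⁻¹ atm⁻¹
[CO2*] = KH · pCO2 = 2.884×10^-2 × 2470×10^-6 atm = 7.12×10^-5 mol/kg

[CO2*] = 71.2 μmol/kg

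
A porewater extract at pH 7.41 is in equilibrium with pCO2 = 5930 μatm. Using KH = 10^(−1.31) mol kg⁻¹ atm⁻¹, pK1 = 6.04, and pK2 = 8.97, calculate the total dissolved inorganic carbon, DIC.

[CO2*] = KH · pCO2 = 10^(−1.31) × 5930×10^-6 = 2.904×10^-4 mol/kg
α₀ = 1/(1 + K1/[H⁺] + K1K2/[H⁺]²) = 1/(1 + 10^+1.37 + 10^-0.19) = 0.03986
DIC = [CO2*]/α₀ = 2.904×10^-4 / 0.03986 = 7.29 mmol/kg

DIC = 7.29 mmol/kg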